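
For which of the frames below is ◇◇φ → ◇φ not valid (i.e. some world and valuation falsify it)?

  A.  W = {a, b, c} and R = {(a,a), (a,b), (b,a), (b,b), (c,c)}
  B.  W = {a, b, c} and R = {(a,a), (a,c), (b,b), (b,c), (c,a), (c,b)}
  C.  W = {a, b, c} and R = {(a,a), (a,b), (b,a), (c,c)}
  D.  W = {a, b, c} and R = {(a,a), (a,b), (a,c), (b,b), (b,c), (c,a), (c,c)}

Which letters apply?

The schema ◇◇φ → ◇φ is the dual of axiom 4; it is valid on a frame iff R is transitive.
(A) R is transitive (R is closed under composition), so the schema is valid here.
(B) R is not transitive (a R c and c R b but not a R b), so the schema fails here.
(C) R is not transitive (b R a and a R b but not b R b), so the schema fails here.
(D) R is not transitive (b R c and c R a but not b R a), so the schema fails here.

B, C, D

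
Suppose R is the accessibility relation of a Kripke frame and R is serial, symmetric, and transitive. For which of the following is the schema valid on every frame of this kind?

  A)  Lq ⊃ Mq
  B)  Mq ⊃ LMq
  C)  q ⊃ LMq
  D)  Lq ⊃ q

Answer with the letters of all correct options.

A serial symmetric transitive relation is reflexive (take any v with uRv; symmetry gives vRu and transitivity gives uRu), hence an equivalence relation.
(A) Lq ⊃ Mq is axiom D; it is valid on a frame exactly when R is serial. Every such R is serial, so valid.
(B) Mq ⊃ LMq (axiom 5) characterises the euclidean frames. Every such R is euclidean — valid.
(C) q ⊃ LMq is axiom B; it is valid on a frame exactly when R is symmetric. Every such R is symmetric, so valid.
(D) axiom T: valid iff R is reflexive. Every such R is reflexive — valid.

A, B, C, D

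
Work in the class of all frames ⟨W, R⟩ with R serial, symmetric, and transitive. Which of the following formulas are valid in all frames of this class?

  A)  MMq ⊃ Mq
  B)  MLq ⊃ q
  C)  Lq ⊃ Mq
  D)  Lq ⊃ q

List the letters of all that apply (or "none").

A serial symmetric transitive relation is reflexive (take any v with uRv; symmetry gives vRu and transitivity gives uRu), hence an equivalence relation.
(A) MMq ⊃ Mq (the dual of axiom 4) characterises the transitive frames. Every such R is transitive — valid.
(B) MLq ⊃ q is the dual of axiom B, which corresponds to symmetry. Every such R is symmetric — valid.
(C) Lq ⊃ Mq is axiom D, which corresponds to seriality. Every such R is serial — valid.
(D) Lq ⊃ q (axiom T) characterises the reflexive frames. Every such R is reflexive — valid.

A, B, C, D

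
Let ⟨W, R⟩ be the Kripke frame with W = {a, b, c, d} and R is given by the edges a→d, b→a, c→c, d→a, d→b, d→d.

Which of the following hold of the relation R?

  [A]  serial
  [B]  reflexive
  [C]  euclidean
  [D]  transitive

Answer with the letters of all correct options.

A

(A) serial: every world has an R-successor.
(B) not reflexive: not a R a.
(C) not euclidean: d R a and d R b but not a R b.
(D) not transitive: a R d and d R a but not a R a.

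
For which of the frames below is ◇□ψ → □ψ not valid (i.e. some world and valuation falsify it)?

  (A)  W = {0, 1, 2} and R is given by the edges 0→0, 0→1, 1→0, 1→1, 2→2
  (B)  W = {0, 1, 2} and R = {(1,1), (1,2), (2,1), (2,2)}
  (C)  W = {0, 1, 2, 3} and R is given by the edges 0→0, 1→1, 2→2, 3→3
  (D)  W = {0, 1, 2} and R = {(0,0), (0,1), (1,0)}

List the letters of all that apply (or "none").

The schema ◇□ψ → □ψ is the dual of axiom 5; it is valid on a frame iff R is euclidean.
(A) R is euclidean (any two R-successors of the same world are R-related), so the schema is valid here.
(B) R is euclidean (any two R-successors of the same world are R-related), so the schema is valid here.
(C) R is euclidean (any two R-successors of the same world are R-related), so the schema is valid here.
(D) R is not euclidean (0 R 1 and 0 R 1 but not 1 R 1), so the schema fails here.

D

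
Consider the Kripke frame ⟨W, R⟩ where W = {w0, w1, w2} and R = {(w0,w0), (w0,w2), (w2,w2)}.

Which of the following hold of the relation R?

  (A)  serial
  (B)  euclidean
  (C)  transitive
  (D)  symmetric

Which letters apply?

C

(A) not serial: w1 has no R-successor.
(B) not euclidean: w0 R w2 and w0 R w0 but not w2 R w0.
(C) transitive: R is closed under composition.
(D) not symmetric: w0 R w2 but not w2 R w0.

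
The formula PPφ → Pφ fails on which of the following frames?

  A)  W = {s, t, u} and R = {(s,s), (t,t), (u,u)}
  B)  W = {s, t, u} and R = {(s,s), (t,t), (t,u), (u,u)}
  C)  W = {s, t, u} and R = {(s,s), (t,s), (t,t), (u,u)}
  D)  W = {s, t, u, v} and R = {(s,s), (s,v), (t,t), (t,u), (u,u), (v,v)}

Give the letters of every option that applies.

none

The schema PPφ → Pφ is the dual of axiom 4; it is valid on a frame iff R is transitive.
(A) R is transitive (R is closed under composition), so the schema is valid here.
(B) R is transitive (R is closed under composition), so the schema is valid here.
(C) R is transitive (R is closed under composition), so the schema is valid here.
(D) R is transitive (R is closed under composition), so the schema is valid here.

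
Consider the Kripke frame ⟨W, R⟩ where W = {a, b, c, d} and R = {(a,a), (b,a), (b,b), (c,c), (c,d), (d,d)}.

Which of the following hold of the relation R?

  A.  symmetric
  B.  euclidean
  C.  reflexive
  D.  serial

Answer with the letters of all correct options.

C, D

(A) not symmetric: b R a but not a R b.
(B) not euclidean: b R a and b R b but not a R b.
(C) reflexive: each world relates to itself.
(D) serial: every world has an R-successor.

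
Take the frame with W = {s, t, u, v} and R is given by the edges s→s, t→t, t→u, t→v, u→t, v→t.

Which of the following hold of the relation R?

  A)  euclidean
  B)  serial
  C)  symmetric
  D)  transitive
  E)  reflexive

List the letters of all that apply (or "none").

B, C

(A) not euclidean: t R u and t R v but not u R v.
(B) serial: every world has an R-successor.
(C) symmetric: every R-edge is matched by its reverse.
(D) not transitive: u R t and t R u but not u R u.
(E) not reflexive: not u R u.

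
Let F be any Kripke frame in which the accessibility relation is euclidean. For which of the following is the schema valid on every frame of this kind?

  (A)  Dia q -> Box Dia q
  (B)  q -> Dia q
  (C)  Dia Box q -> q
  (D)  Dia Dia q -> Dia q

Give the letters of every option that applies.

A

(A) Dia q -> Box Dia q is axiom 5; it is valid on a frame exactly when R is euclidean. Every such R is euclidean, so valid.
(B) q -> Dia q is the dual of axiom T, which corresponds to reflexivity. Such an R need not be reflexive — not valid.
(C) Dia Box q -> q is the dual of axiom B; it is valid on a frame exactly when R is symmetric. Such an R need not be symmetric, so not valid.
(D) Dia Dia q -> Dia q is the dual of axiom 4, which corresponds to transitivity. Such an R need not be transitive — not valid.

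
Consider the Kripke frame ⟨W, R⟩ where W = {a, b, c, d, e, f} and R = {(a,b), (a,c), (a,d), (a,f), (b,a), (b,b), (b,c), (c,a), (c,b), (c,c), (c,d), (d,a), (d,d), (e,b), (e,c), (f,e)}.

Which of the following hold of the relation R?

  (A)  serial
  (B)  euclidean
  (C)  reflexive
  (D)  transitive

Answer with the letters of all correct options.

A

(A) serial: every world has an R-successor.
(B) not euclidean: a R b and a R d but not b R d.
(C) not reflexive: not a R a.
(D) not transitive: a R b and b R a but not a R a.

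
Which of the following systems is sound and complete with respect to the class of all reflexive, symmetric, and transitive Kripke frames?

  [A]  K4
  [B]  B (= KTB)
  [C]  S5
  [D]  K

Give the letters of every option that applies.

C

(A) K4 is determined by the class of transitive frames.
(B) B (= KTB) is determined by the class of reflexive and symmetric frames.
(C) S5 is determined by exactly this class.
(D) K is determined by the class of arbitrary frames.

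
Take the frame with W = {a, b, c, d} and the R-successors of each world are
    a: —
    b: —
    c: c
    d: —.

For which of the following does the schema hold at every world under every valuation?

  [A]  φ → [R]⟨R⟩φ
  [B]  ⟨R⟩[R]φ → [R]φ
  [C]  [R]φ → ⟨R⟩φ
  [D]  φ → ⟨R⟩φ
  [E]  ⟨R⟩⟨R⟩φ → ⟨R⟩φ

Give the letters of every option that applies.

R is not reflexive: not a R a.
R is symmetric: every R-edge is matched by its reverse.
R is transitive: R is closed under composition.
R is euclidean: any two R-successors of the same world are R-related.
R is not serial: a has no R-successor.
(A) axiom B: valid iff R is symmetric. R is symmetric — valid.
(B) ⟨R⟩[R]φ → [R]φ is the dual of axiom 5, which corresponds to the euclidean property. R is euclidean — valid.
(C) axiom D: valid iff R is serial. R is not serial — not valid.
(D) the dual of axiom T: valid iff R is reflexive. R is not reflexive — not valid.
(E) ⟨R⟩⟨R⟩φ → ⟨R⟩φ (the dual of axiom 4) characterises the transitive frames. R is transitive — valid.

A, B, E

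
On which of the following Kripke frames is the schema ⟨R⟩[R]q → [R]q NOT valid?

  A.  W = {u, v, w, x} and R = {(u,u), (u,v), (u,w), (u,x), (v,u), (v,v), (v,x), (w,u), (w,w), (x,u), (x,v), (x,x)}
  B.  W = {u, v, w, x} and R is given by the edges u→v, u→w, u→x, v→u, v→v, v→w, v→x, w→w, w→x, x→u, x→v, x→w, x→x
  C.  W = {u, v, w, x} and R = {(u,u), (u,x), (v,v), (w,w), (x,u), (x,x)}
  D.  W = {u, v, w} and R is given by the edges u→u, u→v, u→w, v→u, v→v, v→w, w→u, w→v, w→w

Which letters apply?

The schema ⟨R⟩[R]q → [R]q is the dual of axiom 5; it is valid on a frame iff R is euclidean.
(A) R is not euclidean (u R v and u R w but not v R w), so the schema fails here.
(B) R is not euclidean (u R w and u R v but not w R v), so the schema fails here.
(C) R is euclidean (any two R-successors of the same world are R-related), so the schema is valid here.
(D) R is euclidean (any two R-successors of the same world are R-related), so the schema is valid here.

A, B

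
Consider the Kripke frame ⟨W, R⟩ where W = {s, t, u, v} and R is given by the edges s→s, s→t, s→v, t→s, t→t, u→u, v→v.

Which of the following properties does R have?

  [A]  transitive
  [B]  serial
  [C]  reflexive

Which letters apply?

B, C

(A) not transitive: t R s and s R v but not t R v.
(B) serial: every world has an R-successor.
(C) reflexive: each world relates to itself.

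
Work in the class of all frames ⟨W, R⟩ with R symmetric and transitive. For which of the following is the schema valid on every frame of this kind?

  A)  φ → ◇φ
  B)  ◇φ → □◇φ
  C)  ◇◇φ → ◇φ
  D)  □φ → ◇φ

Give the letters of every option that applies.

B, C

A symmetric transitive relation is euclidean (uRv and uRw give vRu by symmetry, then vRw by transitivity).
(A) φ → ◇φ is the dual of axiom T, which corresponds to reflexivity. Such an R need not be reflexive — not valid.
(B) ◇φ → □◇φ (axiom 5) characterises the euclidean frames. Every such R is euclidean — valid.
(C) ◇◇φ → ◇φ is the dual of axiom 4; it is valid on a frame exactly when R is transitive. Every such R is transitive, so valid.
(D) □φ → ◇φ is axiom D; it is valid on a frame exactly when R is serial. Such an R need not be serial, so not valid.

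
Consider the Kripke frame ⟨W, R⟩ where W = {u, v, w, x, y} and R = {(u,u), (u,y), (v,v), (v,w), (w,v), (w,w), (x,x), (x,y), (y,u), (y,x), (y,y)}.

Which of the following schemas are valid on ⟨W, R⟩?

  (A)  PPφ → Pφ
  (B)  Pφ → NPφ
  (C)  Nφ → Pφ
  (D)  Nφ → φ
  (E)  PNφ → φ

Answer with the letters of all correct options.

C, D, E

R is reflexive: each world relates to itself.
R is symmetric: every R-edge is matched by its reverse.
R is not transitive: u R y and y R x but not u R x.
R is not euclidean: y R u and y R x but not u R x.
R is serial: every world has an R-successor.
(A) the dual of axiom 4: valid iff R is transitive. R is not transitive — not valid.
(B) axiom 5: valid iff R is euclidean. R is not euclidean — not valid.
(C) axiom D: valid iff R is serial. R is serial — valid.
(D) axiom T: valid iff R is reflexive. R is reflexive — valid.
(E) PNφ → φ is the dual of axiom B; it is valid on a frame exactly when R is symmetric. R is symmetric, so valid.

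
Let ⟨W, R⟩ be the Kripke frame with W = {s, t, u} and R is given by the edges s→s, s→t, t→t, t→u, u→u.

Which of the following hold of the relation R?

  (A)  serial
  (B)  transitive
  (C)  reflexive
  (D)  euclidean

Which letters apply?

(A) serial: every world has an R-successor.
(B) not transitive: s R t and t R u but not s R u.
(C) reflexive: each world relates to itself.
(D) not euclidean: s R t and s R s but not t R s.

A, C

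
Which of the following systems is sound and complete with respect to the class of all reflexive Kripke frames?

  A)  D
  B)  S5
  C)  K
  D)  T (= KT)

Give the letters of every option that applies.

D

(A) D is determined by the class of serial frames.
(B) S5 is determined by the class of reflexive, symmetric, and transitive frames.
(C) K is determined by the class of arbitrary frames.
(D) T (= KT) is determined by exactly this class.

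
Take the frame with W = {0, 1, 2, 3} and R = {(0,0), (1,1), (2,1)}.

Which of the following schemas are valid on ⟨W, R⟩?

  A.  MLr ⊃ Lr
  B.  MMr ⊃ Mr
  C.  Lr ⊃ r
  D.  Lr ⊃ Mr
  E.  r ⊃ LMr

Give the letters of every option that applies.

R is not reflexive: not 2 R 2.
R is not symmetric: 2 R 1 but not 1 R 2.
R is transitive: R is closed under composition.
R is euclidean: any two R-successors of the same world are R-related.
R is not serial: 3 has no R-successor.
(A) MLr ⊃ Lr is the dual of axiom 5; it is valid on a frame exactly when R is euclidean. R is euclidean, so valid.
(B) the dual of axiom 4: valid iff R is transitive. R is transitive — valid.
(C) Lr ⊃ r is axiom T; it is valid on a frame exactly when R is reflexive. R is not reflexive, so not valid.
(D) Lr ⊃ Mr is axiom D, which corresponds to seriality. R is not serial — not valid.
(E) r ⊃ LMr (axiom B) characterises the symmetric frames. R is not symmetric — not valid.

A, B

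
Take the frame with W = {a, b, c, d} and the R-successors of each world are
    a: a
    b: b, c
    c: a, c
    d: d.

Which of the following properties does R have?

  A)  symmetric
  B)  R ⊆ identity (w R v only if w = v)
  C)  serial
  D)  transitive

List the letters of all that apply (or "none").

(A) not symmetric: b R c but not c R b.
(B) not ⊆ identity: b R c with b ≠ c.
(C) serial: every world has an R-successor.
(D) not transitive: b R c and c R a but not b R a.

C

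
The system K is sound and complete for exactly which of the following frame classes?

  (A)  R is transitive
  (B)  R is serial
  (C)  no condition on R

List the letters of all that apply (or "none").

C

(A) this class determines K4, not K.
(B) this class determines D, not K.
(C) K is sound and complete for exactly this class.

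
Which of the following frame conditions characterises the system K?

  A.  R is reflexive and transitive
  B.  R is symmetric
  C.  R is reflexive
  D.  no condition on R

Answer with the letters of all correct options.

(A) this class determines S4, not K.
(B) this class determines KB, not K.
(C) this class determines T (= KT), not K.
(D) K is sound and complete for exactly this class.

D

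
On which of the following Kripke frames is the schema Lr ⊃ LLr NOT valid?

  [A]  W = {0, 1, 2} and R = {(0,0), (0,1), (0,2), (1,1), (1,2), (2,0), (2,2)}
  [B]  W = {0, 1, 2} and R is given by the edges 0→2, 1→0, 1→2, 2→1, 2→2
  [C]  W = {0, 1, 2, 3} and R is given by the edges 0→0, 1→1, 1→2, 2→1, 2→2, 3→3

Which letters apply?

The schema Lr ⊃ LLr is axiom 4; it is valid on a frame iff R is transitive.
(A) R is not transitive (1 R 2 and 2 R 0 but not 1 R 0), so the schema fails here.
(B) R is not transitive (0 R 2 and 2 R 1 but not 0 R 1), so the schema fails here.
(C) R is transitive (R is closed under composition), so the schema is valid here.

A, B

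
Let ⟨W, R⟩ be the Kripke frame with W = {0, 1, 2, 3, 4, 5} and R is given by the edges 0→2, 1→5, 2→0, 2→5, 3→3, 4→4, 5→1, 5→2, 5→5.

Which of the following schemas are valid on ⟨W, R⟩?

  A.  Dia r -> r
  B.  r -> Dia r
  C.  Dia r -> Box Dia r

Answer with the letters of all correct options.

none

R is not reflexive: not 0 R 0.
R is not euclidean: 2 R 0 and 2 R 5 but not 0 R 5.
R is not a subset of the identity: 0 R 2 with 0 ≠ 2.
(A) Dia r -> r (the converse of T) corresponds to R being a subset of the identity. Here R ⊄ identity, so not valid.
(B) the dual of axiom T: valid iff R is reflexive. R is not reflexive — not valid.
(C) axiom 5: valid iff R is euclidean. R is not euclidean — not valid.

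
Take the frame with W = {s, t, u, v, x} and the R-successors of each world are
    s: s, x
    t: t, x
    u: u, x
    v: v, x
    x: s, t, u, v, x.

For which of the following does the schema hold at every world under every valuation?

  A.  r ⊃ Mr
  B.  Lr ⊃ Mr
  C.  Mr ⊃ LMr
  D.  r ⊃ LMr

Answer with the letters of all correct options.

A, B, D

R is reflexive: each world relates to itself.
R is symmetric: every R-edge is matched by its reverse.
R is not euclidean: x R s and x R t but not s R t.
R is serial: every world has an R-successor.
(A) the dual of axiom T: valid iff R is reflexive. R is reflexive — valid.
(B) Lr ⊃ Mr (axiom D) characterises the serial frames. R is serial — valid.
(C) Mr ⊃ LMr (axiom 5) characterises the euclidean frames. R is not euclidean — not valid.
(D) axiom B: valid iff R is symmetric. R is symmetric — valid.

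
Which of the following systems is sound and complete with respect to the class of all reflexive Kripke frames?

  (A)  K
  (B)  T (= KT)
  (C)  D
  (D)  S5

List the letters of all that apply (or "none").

B

(A) K is determined by the class of arbitrary frames.
(B) T (= KT) is determined by exactly this class.
(C) D is determined by the class of serial frames.
(D) S5 is determined by the class of reflexive, symmetric, and transitive frames.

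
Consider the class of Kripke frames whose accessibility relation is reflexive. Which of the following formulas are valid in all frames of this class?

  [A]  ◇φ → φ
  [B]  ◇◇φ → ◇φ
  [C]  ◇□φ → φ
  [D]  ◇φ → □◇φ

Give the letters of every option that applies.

A reflexive relation is serial.
(A) ◇φ → φ is valid only on frames where every R-edge is a self-loop. Such an R need not be a subset of the identity — not valid.
(B) the dual of axiom 4: valid iff R is transitive. Such an R need not be transitive — not valid.
(C) ◇□φ → φ is the dual of axiom B; it is valid on a frame exactly when R is symmetric. Such an R need not be symmetric, so not valid.
(D) ◇φ → □◇φ (axiom 5) characterises the euclidean frames. Such an R need not be euclidean — not valid.

none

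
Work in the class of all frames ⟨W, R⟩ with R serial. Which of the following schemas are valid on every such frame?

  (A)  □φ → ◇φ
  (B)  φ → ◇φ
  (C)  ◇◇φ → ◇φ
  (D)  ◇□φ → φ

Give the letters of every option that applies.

A

(A) □φ → ◇φ is axiom D, which corresponds to seriality. Every such R is serial — valid.
(B) the dual of axiom T: valid iff R is reflexive. Such an R need not be reflexive — not valid.
(C) ◇◇φ → ◇φ is the dual of axiom 4, which corresponds to transitivity. Such an R need not be transitive — not valid.
(D) ◇□φ → φ is the dual of axiom B, which corresponds to symmetry. Such an R need not be symmetric — not valid.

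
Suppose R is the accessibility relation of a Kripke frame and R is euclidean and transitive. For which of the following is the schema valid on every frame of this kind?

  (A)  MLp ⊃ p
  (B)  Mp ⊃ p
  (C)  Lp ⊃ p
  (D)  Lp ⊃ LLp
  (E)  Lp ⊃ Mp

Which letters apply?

(A) MLp ⊃ p (the dual of axiom B) characterises the symmetric frames. Such an R need not be symmetric — not valid.
(B) Mp ⊃ p (the converse of T) corresponds to R being a subset of the identity. Such an R need not be a subset of the identity, so not valid.
(C) Lp ⊃ p (axiom T) characterises the reflexive frames. Such an R need not be reflexive — not valid.
(D) Lp ⊃ LLp is axiom 4; it is valid on a frame exactly when R is transitive. Every such R is transitive, so valid.
(E) Lp ⊃ Mp is axiom D, which corresponds to seriality. Such an R need not be serial — not valid.

D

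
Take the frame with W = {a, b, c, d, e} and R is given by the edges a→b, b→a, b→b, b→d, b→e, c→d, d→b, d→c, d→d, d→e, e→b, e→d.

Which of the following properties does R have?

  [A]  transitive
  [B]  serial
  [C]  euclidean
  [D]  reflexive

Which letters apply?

(A) not transitive: a R b and b R a but not a R a.
(B) serial: every world has an R-successor.
(C) not euclidean: b R a and b R d but not a R d.
(D) not reflexive: not a R a.

B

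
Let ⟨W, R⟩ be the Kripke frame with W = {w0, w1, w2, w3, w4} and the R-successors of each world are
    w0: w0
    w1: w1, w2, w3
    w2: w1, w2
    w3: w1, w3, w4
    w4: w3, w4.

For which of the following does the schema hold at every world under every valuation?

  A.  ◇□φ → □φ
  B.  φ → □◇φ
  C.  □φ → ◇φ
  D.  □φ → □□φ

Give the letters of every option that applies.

R is symmetric: every R-edge is matched by its reverse.
R is not transitive: w1 R w3 and w3 R w4 but not w1 R w4.
R is not euclidean: w1 R w2 and w1 R w3 but not w2 R w3.
R is serial: every world has an R-successor.
(A) the dual of axiom 5: valid iff R is euclidean. R is not euclidean — not valid.
(B) φ → □◇φ is axiom B, which corresponds to symmetry. R is symmetric — valid.
(C) axiom D: valid iff R is serial. R is serial — valid.
(D) □φ → □□φ is axiom 4, which corresponds to transitivity. R is not transitive — not valid.

B, C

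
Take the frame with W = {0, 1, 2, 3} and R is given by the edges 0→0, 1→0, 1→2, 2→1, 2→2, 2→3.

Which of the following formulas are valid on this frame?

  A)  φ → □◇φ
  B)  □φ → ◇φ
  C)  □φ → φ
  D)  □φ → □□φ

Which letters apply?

none

R is not reflexive: not 1 R 1.
R is not symmetric: 1 R 0 but not 0 R 1.
R is not transitive: 1 R 2 and 2 R 1 but not 1 R 1.
R is not serial: 3 has no R-successor.
(A) φ → □◇φ is axiom B; it is valid on a frame exactly when R is symmetric. R is not symmetric, so not valid.
(B) axiom D: valid iff R is serial. R is not serial — not valid.
(C) □φ → φ is axiom T, which corresponds to reflexivity. R is not reflexive — not valid.
(D) □φ → □□φ is axiom 4; it is valid on a frame exactly when R is transitive. R is not transitive, so not valid.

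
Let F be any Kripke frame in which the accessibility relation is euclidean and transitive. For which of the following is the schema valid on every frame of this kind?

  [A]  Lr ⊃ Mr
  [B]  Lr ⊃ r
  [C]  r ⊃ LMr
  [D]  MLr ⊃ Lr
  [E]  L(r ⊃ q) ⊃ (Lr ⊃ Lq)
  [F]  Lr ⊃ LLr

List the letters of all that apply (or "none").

D, E, F

(A) Lr ⊃ Mr (axiom D) characterises the serial frames. Such an R need not be serial — not valid.
(B) Lr ⊃ r (axiom T) characterises the reflexive frames. Such an R need not be reflexive — not valid.
(C) r ⊃ LMr (axiom B) characterises the symmetric frames. Such an R need not be symmetric — not valid.
(D) MLr ⊃ Lr is the dual of axiom 5; it is valid on a frame exactly when R is euclidean. Every such R is euclidean, so valid.
(E) L(r ⊃ q) ⊃ (Lr ⊃ Lq) is axiom K, valid on every Kripke frame — valid.
(F) axiom 4: valid iff R is transitive. Every such R is transitive — valid.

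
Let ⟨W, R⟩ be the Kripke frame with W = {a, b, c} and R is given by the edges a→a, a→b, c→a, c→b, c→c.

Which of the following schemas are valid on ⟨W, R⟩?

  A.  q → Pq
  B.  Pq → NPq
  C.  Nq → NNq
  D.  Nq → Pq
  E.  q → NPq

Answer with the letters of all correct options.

R is not reflexive: not b R b.
R is not symmetric: a R b but not b R a.
R is transitive: R is closed under composition.
R is not euclidean: a R b and a R a but not b R a.
R is not serial: b has no R-successor.
(A) the dual of axiom T: valid iff R is reflexive. R is not reflexive — not valid.
(B) axiom 5: valid iff R is euclidean. R is not euclidean — not valid.
(C) Nq → NNq is axiom 4; it is valid on a frame exactly when R is transitive. R is transitive, so valid.
(D) axiom D: valid iff R is serial. R is not serial — not valid.
(E) q → NPq (axiom B) characterises the symmetric frames. R is not symmetric — not valid.

C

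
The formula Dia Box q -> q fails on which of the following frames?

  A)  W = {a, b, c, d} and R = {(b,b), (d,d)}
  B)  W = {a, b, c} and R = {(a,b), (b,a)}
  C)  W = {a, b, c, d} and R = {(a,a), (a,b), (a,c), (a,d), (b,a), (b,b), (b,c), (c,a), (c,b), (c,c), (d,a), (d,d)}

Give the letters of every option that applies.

The schema Dia Box q -> q is the dual of axiom B; it is valid on a frame iff R is symmetric.
(A) R is symmetric (every R-edge is matched by its reverse), so the schema is valid here.
(B) R is symmetric (every R-edge is matched by its reverse), so the schema is valid here.
(C) R is symmetric (every R-edge is matched by its reverse), so the schema is valid here.

none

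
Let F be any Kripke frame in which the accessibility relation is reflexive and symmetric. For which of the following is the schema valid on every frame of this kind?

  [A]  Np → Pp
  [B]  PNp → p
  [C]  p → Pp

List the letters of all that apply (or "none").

A, B, C

Reflexive relations are serial.
(A) Np → Pp is axiom D; it is valid on a frame exactly when R is serial. Every such R is serial, so valid.
(B) the dual of axiom B: valid iff R is symmetric. Every such R is symmetric — valid.
(C) the dual of axiom T: valid iff R is reflexive. Every such R is reflexive — valid.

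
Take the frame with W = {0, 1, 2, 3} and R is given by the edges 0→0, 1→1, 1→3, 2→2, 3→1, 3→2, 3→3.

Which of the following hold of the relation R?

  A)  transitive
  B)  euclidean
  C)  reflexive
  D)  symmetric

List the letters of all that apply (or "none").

(A) not transitive: 1 R 3 and 3 R 2 but not 1 R 2.
(B) not euclidean: 3 R 1 and 3 R 2 but not 1 R 2.
(C) reflexive: each world relates to itself.
(D) not symmetric: 3 R 2 but not 2 R 3.

C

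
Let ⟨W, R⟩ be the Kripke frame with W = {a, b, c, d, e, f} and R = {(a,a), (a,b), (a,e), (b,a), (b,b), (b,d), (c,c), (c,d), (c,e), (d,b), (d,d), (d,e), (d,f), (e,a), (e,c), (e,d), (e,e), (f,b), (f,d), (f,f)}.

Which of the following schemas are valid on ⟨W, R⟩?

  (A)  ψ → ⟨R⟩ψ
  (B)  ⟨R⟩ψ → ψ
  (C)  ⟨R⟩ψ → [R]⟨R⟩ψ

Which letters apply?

R is reflexive: each world relates to itself.
R is not euclidean: a R b and a R e but not b R e.
R is not a subset of the identity: a R b with a ≠ b.
(A) ψ → ⟨R⟩ψ is the dual of axiom T; it is valid on a frame exactly when R is reflexive. R is reflexive, so valid.
(B) ⟨R⟩ψ → ψ (the converse of T) corresponds to R being a subset of the identity. Here R ⊄ identity, so not valid.
(C) axiom 5: valid iff R is euclidean. R is not euclidean — not valid.

A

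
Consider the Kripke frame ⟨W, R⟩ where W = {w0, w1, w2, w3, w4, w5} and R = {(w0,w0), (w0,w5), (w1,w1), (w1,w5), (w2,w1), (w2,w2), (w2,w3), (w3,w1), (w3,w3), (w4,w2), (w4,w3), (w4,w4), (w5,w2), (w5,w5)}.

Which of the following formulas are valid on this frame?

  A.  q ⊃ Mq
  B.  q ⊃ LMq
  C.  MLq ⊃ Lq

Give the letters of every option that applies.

R is reflexive: each world relates to itself.
R is not symmetric: w0 R w5 but not w5 R w0.
R is not euclidean: w0 R w5 and w0 R w0 but not w5 R w0.
(A) q ⊃ Mq is the dual of axiom T; it is valid on a frame exactly when R is reflexive. R is reflexive, so valid.
(B) q ⊃ LMq is axiom B, which corresponds to symmetry. R is not symmetric — not valid.
(C) MLq ⊃ Lq is the dual of axiom 5; it is valid on a frame exactly when R is euclidean. R is not euclidean, so not valid.

A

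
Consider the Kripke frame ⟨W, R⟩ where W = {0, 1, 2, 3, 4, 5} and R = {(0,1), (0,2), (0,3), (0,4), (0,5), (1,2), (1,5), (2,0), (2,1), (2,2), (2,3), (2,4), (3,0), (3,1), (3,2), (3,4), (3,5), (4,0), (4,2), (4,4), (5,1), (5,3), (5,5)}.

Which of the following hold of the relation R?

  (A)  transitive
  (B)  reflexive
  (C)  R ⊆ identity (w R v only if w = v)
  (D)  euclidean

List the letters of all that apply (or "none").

none

(A) not transitive: 0 R 2 and 2 R 0 but not 0 R 0.
(B) not reflexive: not 0 R 0.
(C) not ⊆ identity: 0 R 1 with 0 ≠ 1.
(D) not euclidean: 0 R 1 and 0 R 3 but not 1 R 3.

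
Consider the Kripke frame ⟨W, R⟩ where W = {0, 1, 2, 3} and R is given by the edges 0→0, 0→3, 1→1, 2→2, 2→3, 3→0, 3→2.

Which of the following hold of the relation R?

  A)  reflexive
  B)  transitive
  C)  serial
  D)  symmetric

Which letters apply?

C, D

(A) not reflexive: not 3 R 3.
(B) not transitive: 0 R 3 and 3 R 2 but not 0 R 2.
(C) serial: every world has an R-successor.
(D) symmetric: every R-edge is matched by its reverse.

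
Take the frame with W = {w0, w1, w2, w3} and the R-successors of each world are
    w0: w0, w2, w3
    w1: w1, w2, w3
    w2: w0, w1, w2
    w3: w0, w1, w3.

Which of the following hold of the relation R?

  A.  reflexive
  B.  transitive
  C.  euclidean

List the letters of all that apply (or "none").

A

(A) reflexive: each world relates to itself.
(B) not transitive: w0 R w2 and w2 R w1 but not w0 R w1.
(C) not euclidean: w0 R w2 and w0 R w3 but not w2 R w3.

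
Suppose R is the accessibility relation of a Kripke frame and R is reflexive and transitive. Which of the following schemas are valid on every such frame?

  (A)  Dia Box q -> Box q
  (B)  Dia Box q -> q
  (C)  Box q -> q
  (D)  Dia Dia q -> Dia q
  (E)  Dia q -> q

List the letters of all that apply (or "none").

C, D

Reflexive relations are serial.
(A) Dia Box q -> Box q (the dual of axiom 5) characterises the euclidean frames. Such an R need not be euclidean — not valid.
(B) Dia Box q -> q is the dual of axiom B, which corresponds to symmetry. Such an R need not be symmetric — not valid.
(C) Box q -> q is axiom T, which corresponds to reflexivity. Every such R is reflexive — valid.
(D) Dia Dia q -> Dia q is the dual of axiom 4; it is valid on a frame exactly when R is transitive. Every such R is transitive, so valid.
(E) Dia q -> q (the converse of T) corresponds to R being a subset of the identity. Such an R need not be a subset of the identity, so not valid.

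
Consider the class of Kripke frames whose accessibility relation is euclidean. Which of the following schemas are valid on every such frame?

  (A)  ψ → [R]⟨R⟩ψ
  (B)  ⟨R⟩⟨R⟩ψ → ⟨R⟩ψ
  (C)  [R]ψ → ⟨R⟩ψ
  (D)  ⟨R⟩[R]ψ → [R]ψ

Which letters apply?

D

(A) ψ → [R]⟨R⟩ψ is axiom B; it is valid on a frame exactly when R is symmetric. Such an R need not be symmetric, so not valid.
(B) ⟨R⟩⟨R⟩ψ → ⟨R⟩ψ (the dual of axiom 4) characterises the transitive frames. Such an R need not be transitive — not valid.
(C) [R]ψ → ⟨R⟩ψ is axiom D, which corresponds to seriality. Such an R need not be serial — not valid.
(D) ⟨R⟩[R]ψ → [R]ψ is the dual of axiom 5; it is valid on a frame exactly when R is euclidean. Every such R is euclidean, so valid.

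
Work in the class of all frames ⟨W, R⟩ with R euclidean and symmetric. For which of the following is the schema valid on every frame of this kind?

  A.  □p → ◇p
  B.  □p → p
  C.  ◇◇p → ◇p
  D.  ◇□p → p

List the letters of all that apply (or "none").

A symmetric euclidean relation is transitive (uRv and vRw give vRu by symmetry, then uRw by the euclidean condition, applied at v).
(A) □p → ◇p is axiom D; it is valid on a frame exactly when R is serial. Such an R need not be serial, so not valid.
(B) □p → p is axiom T; it is valid on a frame exactly when R is reflexive. Such an R need not be reflexive, so not valid.
(C) ◇◇p → ◇p (the dual of axiom 4) characterises the transitive frames. Every such R is transitive — valid.
(D) ◇□p → p is the dual of axiom B, which corresponds to symmetry. Every such R is symmetric — valid.

C, D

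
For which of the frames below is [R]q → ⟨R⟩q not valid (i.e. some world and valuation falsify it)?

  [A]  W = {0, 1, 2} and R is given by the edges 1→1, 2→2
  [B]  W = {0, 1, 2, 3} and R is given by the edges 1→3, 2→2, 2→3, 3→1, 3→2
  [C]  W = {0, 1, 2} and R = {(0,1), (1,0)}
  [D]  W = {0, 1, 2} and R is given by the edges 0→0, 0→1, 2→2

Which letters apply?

The schema [R]q → ⟨R⟩q is axiom D; it is valid on a frame iff R is serial.
(A) R is not serial (0 has no R-successor), so the schema fails here.
(B) R is not serial (0 has no R-successor), so the schema fails here.
(C) R is not serial (2 has no R-successor), so the schema fails here.
(D) R is not serial (1 has no R-successor), so the schema fails here.

A, B, C, D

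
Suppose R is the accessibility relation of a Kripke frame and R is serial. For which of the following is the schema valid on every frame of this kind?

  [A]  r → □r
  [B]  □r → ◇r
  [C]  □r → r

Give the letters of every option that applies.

(A) r → □r is equivalent to ◇p→p; it holds exactly when R ⊆ identity. Such an R need not be a subset of the identity — not valid.
(B) axiom D: valid iff R is serial. Every such R is serial — valid.
(C) axiom T: valid iff R is reflexive. Such an R need not be reflexive — not valid.

B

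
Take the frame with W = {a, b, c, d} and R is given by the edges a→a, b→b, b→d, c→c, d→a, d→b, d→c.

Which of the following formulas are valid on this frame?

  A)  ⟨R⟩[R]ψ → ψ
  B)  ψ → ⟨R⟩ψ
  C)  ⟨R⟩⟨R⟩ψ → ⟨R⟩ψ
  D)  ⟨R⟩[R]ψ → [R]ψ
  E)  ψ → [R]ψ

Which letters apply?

none

R is not reflexive: not d R d.
R is not symmetric: d R a but not a R d.
R is not transitive: b R d and d R a but not b R a.
R is not euclidean: d R a and d R b but not a R b.
R is not a subset of the identity: b R d with b ≠ d.
(A) ⟨R⟩[R]ψ → ψ (the dual of axiom B) characterises the symmetric frames. R is not symmetric — not valid.
(B) the dual of axiom T: valid iff R is reflexive. R is not reflexive — not valid.
(C) ⟨R⟩⟨R⟩ψ → ⟨R⟩ψ is the dual of axiom 4, which corresponds to transitivity. R is not transitive — not valid.
(D) ⟨R⟩[R]ψ → [R]ψ (the dual of axiom 5) characterises the euclidean frames. R is not euclidean — not valid.
(E) ψ → [R]ψ is valid only on frames where every R-edge is a self-loop. Here R ⊄ identity — not valid.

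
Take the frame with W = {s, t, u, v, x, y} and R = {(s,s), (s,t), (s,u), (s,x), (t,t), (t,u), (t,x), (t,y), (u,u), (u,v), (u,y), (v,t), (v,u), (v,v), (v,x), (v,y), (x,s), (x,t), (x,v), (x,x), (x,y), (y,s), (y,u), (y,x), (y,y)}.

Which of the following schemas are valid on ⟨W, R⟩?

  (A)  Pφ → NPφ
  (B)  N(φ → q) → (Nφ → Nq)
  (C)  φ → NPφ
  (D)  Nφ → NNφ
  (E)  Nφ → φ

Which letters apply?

R is reflexive: each world relates to itself.
R is not symmetric: s R t but not t R s.
R is not transitive: s R t and t R y but not s R y.
R is not euclidean: s R t and s R s but not t R s.
(A) axiom 5: valid iff R is euclidean. R is not euclidean — not valid.
(B) this is just K, valid on every normal frame.
(C) axiom B: valid iff R is symmetric. R is not symmetric — not valid.
(D) axiom 4: valid iff R is transitive. R is not transitive — not valid.
(E) Nφ → φ is axiom T, which corresponds to reflexivity. R is reflexive — valid.

B, E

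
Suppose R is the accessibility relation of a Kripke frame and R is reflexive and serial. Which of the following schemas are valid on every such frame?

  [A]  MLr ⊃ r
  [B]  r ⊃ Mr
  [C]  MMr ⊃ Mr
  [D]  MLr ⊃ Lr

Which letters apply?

(A) MLr ⊃ r is the dual of axiom B; it is valid on a frame exactly when R is symmetric. Such an R need not be symmetric, so not valid.
(B) r ⊃ Mr (the dual of axiom T) characterises the reflexive frames. Every such R is reflexive — valid.
(C) MMr ⊃ Mr is the dual of axiom 4; it is valid on a frame exactly when R is transitive. Such an R need not be transitive, so not valid.
(D) MLr ⊃ Lr is the dual of axiom 5; it is valid on a frame exactly when R is euclidean. Such an R need not be euclidean, so not valid.

B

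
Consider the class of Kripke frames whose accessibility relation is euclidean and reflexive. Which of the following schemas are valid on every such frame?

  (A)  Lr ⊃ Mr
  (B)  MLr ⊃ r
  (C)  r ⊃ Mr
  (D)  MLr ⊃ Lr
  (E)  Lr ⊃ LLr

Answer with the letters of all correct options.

A reflexive euclidean relation is also symmetric (from wRw and wRv the euclidean condition gives vRw) and hence transitive; it is an equivalence relation.
(A) axiom D: valid iff R is serial. Every such R is serial — valid.
(B) MLr ⊃ r (the dual of axiom B) characterises the symmetric frames. Every such R is symmetric — valid.
(C) r ⊃ Mr is the dual of axiom T; it is valid on a frame exactly when R is reflexive. Every such R is reflexive, so valid.
(D) MLr ⊃ Lr is the dual of axiom 5, which corresponds to the euclidean property. Every such R is euclidean — valid.
(E) Lr ⊃ LLr (axiom 4) characterises the transitive frames. Every such R is transitive — valid.

A, B, C, D, E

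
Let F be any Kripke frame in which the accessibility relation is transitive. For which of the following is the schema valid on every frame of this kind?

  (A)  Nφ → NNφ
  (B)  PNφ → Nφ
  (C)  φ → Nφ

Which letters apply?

(A) Nφ → NNφ (axiom 4) characterises the transitive frames. Every such R is transitive — valid.
(B) PNφ → Nφ (the dual of axiom 5) characterises the euclidean frames. Such an R need not be euclidean — not valid.
(C) φ → Nφ (equivalent to ◇p→p) corresponds to R being a subset of the identity. Such an R need not be a subset of the identity, so not valid.

A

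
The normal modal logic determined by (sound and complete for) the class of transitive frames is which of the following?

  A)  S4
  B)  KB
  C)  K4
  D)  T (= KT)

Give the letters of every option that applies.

(A) S4 is determined by the class of reflexive and transitive frames.
(B) KB is determined by the class of symmetric frames.
(C) K4 is determined by exactly this class.
(D) T (= KT) is determined by the class of reflexive frames.

C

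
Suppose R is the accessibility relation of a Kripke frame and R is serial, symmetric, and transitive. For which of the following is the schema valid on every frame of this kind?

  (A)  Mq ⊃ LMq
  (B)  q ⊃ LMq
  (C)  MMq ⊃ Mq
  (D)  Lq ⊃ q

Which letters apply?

A, B, C, D

A serial symmetric transitive relation is reflexive (take any v with uRv; symmetry gives vRu and transitivity gives uRu), hence an equivalence relation.
(A) Mq ⊃ LMq is axiom 5; it is valid on a frame exactly when R is euclidean. Every such R is euclidean, so valid.
(B) q ⊃ LMq is axiom B; it is valid on a frame exactly when R is symmetric. Every such R is symmetric, so valid.
(C) MMq ⊃ Mq is the dual of axiom 4; it is valid on a frame exactly when R is transitive. Every such R is transitive, so valid.
(D) Lq ⊃ q is axiom T, which corresponds to reflexivity. Every such R is reflexive — valid.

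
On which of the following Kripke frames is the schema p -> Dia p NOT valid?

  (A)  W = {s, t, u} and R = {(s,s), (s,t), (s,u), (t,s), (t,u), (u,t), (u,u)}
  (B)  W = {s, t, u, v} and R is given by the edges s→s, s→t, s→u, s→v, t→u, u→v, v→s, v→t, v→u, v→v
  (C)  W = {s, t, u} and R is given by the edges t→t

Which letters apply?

The schema p -> Dia p is the dual of axiom T; it is valid on a frame iff R is reflexive.
(A) R is not reflexive (not t R t), so the schema fails here.
(B) R is not reflexive (not t R t), so the schema fails here.
(C) R is not reflexive (not s R s), so the schema fails here.

A, B, C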